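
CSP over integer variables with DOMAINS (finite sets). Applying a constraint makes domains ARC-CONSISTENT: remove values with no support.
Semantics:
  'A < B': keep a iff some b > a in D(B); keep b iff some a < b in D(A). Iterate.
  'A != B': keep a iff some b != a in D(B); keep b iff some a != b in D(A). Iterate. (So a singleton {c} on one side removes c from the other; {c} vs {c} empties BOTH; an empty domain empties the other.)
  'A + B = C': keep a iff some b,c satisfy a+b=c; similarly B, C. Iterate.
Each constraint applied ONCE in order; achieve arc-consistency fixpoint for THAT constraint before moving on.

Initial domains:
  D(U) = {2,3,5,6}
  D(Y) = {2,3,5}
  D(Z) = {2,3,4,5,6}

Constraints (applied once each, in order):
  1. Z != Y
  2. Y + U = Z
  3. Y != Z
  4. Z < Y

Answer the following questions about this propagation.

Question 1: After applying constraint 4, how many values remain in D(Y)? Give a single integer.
Answer: 0

Derivation:
Constraint 1 (Z != Y) on D(Z)={2,3,4,5,6} D(Y)={2,3,5}: no change
Constraint 2 (Y + U = Z) on D(Y)={2,3,5} D(U)={2,3,5,6} D(Z)={2,3,4,5,6}: Y {2,3,5}->{2,3}; U {2,3,5,6}->{2,3}; Z {2,3,4,5,6}->{4,5,6}
Constraint 3 (Y != Z) on D(Y)={2,3} D(Z)={4,5,6}: no change
Constraint 4 (Z < Y) on D(Z)={4,5,6} D(Y)={2,3}: Z {4,5,6}->{}; Y {2,3}->{}
So after constraint 4: D(Y)={}, size = 0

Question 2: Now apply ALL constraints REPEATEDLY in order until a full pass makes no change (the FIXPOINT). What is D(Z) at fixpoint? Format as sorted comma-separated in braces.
Answer: {}

Derivation:
pass 0 (initial): D(Z)={2,3,4,5,6}
pass 1: U {2,3,5,6}->{2,3}; Y {2,3,5}->{}; Z {2,3,4,5,6}->{}
pass 2: U {2,3}->{}
pass 3: no change
Fixpoint after 3 passes: D(Z) = {}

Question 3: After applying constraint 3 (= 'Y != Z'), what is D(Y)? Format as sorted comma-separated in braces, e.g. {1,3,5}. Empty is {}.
Constraint 1 (Z != Y) on D(Z)={2,3,4,5,6} D(Y)={2,3,5}: no change
Constraint 2 (Y + U = Z) on D(Y)={2,3,5} D(U)={2,3,5,6} D(Z)={2,3,4,5,6}: Y {2,3,5}->{2,3}; U {2,3,5,6}->{2,3}; Z {2,3,4,5,6}->{4,5,6}
Constraint 3 (Y != Z) on D(Y)={2,3} D(Z)={4,5,6}: no change
So after constraint 3: D(Y) = {2,3}

Answer: {2,3}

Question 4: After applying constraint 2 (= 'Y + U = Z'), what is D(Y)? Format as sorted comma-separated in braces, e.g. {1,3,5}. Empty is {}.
Answer: {2,3}

Derivation:
Constraint 1 (Z != Y) on D(Z)={2,3,4,5,6} D(Y)={2,3,5}: no change
Constraint 2 (Y + U = Z) on D(Y)={2,3,5} D(U)={2,3,5,6} D(Z)={2,3,4,5,6}: Y {2,3,5}->{2,3}; U {2,3,5,6}->{2,3}; Z {2,3,4,5,6}->{4,5,6}
So after constraint 2: D(Y) = {2,3}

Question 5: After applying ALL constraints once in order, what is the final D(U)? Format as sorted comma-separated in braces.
Constraint 1 (Z != Y) on D(Z)={2,3,4,5,6} D(Y)={2,3,5}: no change
Constraint 2 (Y + U = Z) on D(Y)={2,3,5} D(U)={2,3,5,6} D(Z)={2,3,4,5,6}: Y {2,3,5}->{2,3}; U {2,3,5,6}->{2,3}; Z {2,3,4,5,6}->{4,5,6}
Constraint 3 (Y != Z) on D(Y)={2,3} D(Z)={4,5,6}: no change
Constraint 4 (Z < Y) on D(Z)={4,5,6} D(Y)={2,3}: Z {4,5,6}->{}; Y {2,3}->{}
So after all 4 constraints: D(U) = {2,3}

Answer: {2,3}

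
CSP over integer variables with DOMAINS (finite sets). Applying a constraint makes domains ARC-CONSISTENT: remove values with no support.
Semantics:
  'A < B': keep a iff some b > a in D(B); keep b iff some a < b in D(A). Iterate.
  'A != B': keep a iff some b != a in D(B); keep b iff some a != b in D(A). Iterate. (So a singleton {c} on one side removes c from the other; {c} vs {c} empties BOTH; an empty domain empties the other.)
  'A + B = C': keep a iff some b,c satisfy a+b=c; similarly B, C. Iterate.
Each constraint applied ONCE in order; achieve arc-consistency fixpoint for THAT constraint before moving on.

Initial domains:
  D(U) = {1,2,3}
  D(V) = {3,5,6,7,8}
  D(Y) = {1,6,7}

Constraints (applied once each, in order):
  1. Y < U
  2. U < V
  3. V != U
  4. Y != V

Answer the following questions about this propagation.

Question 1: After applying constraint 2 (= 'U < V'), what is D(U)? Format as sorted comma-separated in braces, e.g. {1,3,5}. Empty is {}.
Answer: {2,3}

Derivation:
Constraint 1 (Y < U) on D(Y)={1,6,7} D(U)={1,2,3}: Y {1,6,7}->{1}; U {1,2,3}->{2,3}
Constraint 2 (U < V) on D(U)={2,3} D(V)={3,5,6,7,8}: no change
So after constraint 2: D(U) = {2,3}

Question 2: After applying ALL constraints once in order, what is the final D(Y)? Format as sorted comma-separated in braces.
Answer: {1}

Derivation:
Constraint 1 (Y < U) on D(Y)={1,6,7} D(U)={1,2,3}: Y {1,6,7}->{1}; U {1,2,3}->{2,3}
Constraint 2 (U < V) on D(U)={2,3} D(V)={3,5,6,7,8}: no change
Constraint 3 (V != U) on D(V)={3,5,6,7,8} D(U)={2,3}: no change
Constraint 4 (Y != V) on D(Y)={1} D(V)={3,5,6,7,8}: no change
So after all 4 constraints: D(Y) = {1}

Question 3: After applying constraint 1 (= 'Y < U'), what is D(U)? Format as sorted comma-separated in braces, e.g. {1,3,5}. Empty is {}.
Constraint 1 (Y < U) on D(Y)={1,6,7} D(U)={1,2,3}: Y {1,6,7}->{1}; U {1,2,3}->{2,3}
So after constraint 1: D(U) = {2,3}

Answer: {2,3}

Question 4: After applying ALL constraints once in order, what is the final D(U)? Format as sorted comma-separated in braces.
Constraint 1 (Y < U) on D(Y)={1,6,7} D(U)={1,2,3}: Y {1,6,7}->{1}; U {1,2,3}->{2,3}
Constraint 2 (U < V) on D(U)={2,3} D(V)={3,5,6,7,8}: no change
Constraint 3 (V != U) on D(V)={3,5,6,7,8} D(U)={2,3}: no change
Constraint 4 (Y != V) on D(Y)={1} D(V)={3,5,6,7,8}: no change
So after all 4 constraints: D(U) = {2,3}

Answer: {2,3}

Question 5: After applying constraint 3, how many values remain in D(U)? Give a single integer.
Answer: 2

Derivation:
Constraint 1 (Y < U) on D(Y)={1,6,7} D(U)={1,2,3}: Y {1,6,7}->{1}; U {1,2,3}->{2,3}
Constraint 2 (U < V) on D(U)={2,3} D(V)={3,5,6,7,8}: no change
Constraint 3 (V != U) on D(V)={3,5,6,7,8} D(U)={2,3}: no change
So after constraint 3: D(U)={2,3}, size = 2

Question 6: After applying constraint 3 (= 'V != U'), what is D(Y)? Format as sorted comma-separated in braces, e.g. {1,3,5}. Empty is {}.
Answer: {1}

Derivation:
Constraint 1 (Y < U) on D(Y)={1,6,7} D(U)={1,2,3}: Y {1,6,7}->{1}; U {1,2,3}->{2,3}
Constraint 2 (U < V) on D(U)={2,3} D(V)={3,5,6,7,8}: no change
Constraint 3 (V != U) on D(V)={3,5,6,7,8} D(U)={2,3}: no change
So after constraint 3: D(Y) = {1}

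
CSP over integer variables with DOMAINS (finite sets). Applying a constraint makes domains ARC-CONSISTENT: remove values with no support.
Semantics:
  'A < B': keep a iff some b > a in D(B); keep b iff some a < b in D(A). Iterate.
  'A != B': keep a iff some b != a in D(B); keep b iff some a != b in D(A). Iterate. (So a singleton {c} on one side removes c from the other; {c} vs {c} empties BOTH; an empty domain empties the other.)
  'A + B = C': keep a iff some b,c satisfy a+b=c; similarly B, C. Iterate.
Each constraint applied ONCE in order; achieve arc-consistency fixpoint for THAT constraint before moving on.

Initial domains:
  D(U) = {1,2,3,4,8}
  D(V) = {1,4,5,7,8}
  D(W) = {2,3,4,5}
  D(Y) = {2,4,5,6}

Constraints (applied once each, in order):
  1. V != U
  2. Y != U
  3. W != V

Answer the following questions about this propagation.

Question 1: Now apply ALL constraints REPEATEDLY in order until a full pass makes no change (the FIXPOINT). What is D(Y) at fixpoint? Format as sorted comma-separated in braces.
pass 0 (initial): D(Y)={2,4,5,6}
pass 1: no change
Fixpoint after 1 passes: D(Y) = {2,4,5,6}

Answer: {2,4,5,6}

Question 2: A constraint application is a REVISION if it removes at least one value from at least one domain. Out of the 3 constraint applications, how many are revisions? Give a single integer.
Answer: 0

Derivation:
Constraint 1 (V != U) on D(V)={1,4,5,7,8} D(U)={1,2,3,4,8}: no change => not a revision
Constraint 2 (Y != U) on D(Y)={2,4,5,6} D(U)={1,2,3,4,8}: no change => not a revision
Constraint 3 (W != V) on D(W)={2,3,4,5} D(V)={1,4,5,7,8}: no change => not a revision
Total revisions = 0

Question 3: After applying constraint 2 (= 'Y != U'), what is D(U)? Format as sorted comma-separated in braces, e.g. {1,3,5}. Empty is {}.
Constraint 1 (V != U) on D(V)={1,4,5,7,8} D(U)={1,2,3,4,8}: no change
Constraint 2 (Y != U) on D(Y)={2,4,5,6} D(U)={1,2,3,4,8}: no change
So after constraint 2: D(U) = {1,2,3,4,8}

Answer: {1,2,3,4,8}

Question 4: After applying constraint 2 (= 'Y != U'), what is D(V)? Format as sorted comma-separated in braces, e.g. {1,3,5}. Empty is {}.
Constraint 1 (V != U) on D(V)={1,4,5,7,8} D(U)={1,2,3,4,8}: no change
Constraint 2 (Y != U) on D(Y)={2,4,5,6} D(U)={1,2,3,4,8}: no change
So after constraint 2: D(V) = {1,4,5,7,8}

Answer: {1,4,5,7,8}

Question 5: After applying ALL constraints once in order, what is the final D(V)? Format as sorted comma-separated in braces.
Answer: {1,4,5,7,8}

Derivation:
Constraint 1 (V != U) on D(V)={1,4,5,7,8} D(U)={1,2,3,4,8}: no change
Constraint 2 (Y != U) on D(Y)={2,4,5,6} D(U)={1,2,3,4,8}: no change
Constraint 3 (W != V) on D(W)={2,3,4,5} D(V)={1,4,5,7,8}: no change
So after all 3 constraints: D(V) = {1,4,5,7,8}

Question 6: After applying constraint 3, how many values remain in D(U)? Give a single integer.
Answer: 5

Derivation:
Constraint 1 (V != U) on D(V)={1,4,5,7,8} D(U)={1,2,3,4,8}: no change
Constraint 2 (Y != U) on D(Y)={2,4,5,6} D(U)={1,2,3,4,8}: no change
Constraint 3 (W != V) on D(W)={2,3,4,5} D(V)={1,4,5,7,8}: no change
So after constraint 3: D(U)={1,2,3,4,8}, size = 5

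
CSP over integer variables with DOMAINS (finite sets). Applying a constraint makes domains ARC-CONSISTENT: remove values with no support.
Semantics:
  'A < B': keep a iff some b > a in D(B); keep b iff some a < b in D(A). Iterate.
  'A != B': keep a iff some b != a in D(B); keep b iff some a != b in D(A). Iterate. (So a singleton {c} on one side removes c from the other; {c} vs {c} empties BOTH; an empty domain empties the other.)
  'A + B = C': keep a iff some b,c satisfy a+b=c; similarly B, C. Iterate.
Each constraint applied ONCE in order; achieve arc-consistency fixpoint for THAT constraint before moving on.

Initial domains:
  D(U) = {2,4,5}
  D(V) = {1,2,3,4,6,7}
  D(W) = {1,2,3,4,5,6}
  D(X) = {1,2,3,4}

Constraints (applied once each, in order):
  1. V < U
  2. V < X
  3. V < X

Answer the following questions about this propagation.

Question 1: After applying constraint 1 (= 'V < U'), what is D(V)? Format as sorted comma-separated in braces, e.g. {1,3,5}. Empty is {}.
Answer: {1,2,3,4}

Derivation:
Constraint 1 (V < U) on D(V)={1,2,3,4,6,7} D(U)={2,4,5}: V {1,2,3,4,6,7}->{1,2,3,4}
So after constraint 1: D(V) = {1,2,3,4}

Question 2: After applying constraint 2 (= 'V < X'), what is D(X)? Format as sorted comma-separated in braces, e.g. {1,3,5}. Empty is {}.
Answer: {2,3,4}

Derivation:
Constraint 1 (V < U) on D(V)={1,2,3,4,6,7} D(U)={2,4,5}: V {1,2,3,4,6,7}->{1,2,3,4}
Constraint 2 (V < X) on D(V)={1,2,3,4} D(X)={1,2,3,4}: V {1,2,3,4}->{1,2,3}; X {1,2,3,4}->{2,3,4}
So after constraint 2: D(X) = {2,3,4}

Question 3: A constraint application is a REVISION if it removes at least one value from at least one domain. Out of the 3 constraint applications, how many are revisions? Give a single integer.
Answer: 2

Derivation:
Constraint 1 (V < U) on D(V)={1,2,3,4,6,7} D(U)={2,4,5}: V {1,2,3,4,6,7}->{1,2,3,4} => REVISION
Constraint 2 (V < X) on D(V)={1,2,3,4} D(X)={1,2,3,4}: V {1,2,3,4}->{1,2,3}; X {1,2,3,4}->{2,3,4} => REVISION
Constraint 3 (V < X) on D(V)={1,2,3} D(X)={2,3,4}: no change => not a revision
Total revisions = 2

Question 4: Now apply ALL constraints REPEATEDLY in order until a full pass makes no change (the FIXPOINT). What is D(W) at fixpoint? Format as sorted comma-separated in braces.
pass 0 (initial): D(W)={1,2,3,4,5,6}
pass 1: V {1,2,3,4,6,7}->{1,2,3}; X {1,2,3,4}->{2,3,4}
pass 2: no change
Fixpoint after 2 passes: D(W) = {1,2,3,4,5,6}

Answer: {1,2,3,4,5,6}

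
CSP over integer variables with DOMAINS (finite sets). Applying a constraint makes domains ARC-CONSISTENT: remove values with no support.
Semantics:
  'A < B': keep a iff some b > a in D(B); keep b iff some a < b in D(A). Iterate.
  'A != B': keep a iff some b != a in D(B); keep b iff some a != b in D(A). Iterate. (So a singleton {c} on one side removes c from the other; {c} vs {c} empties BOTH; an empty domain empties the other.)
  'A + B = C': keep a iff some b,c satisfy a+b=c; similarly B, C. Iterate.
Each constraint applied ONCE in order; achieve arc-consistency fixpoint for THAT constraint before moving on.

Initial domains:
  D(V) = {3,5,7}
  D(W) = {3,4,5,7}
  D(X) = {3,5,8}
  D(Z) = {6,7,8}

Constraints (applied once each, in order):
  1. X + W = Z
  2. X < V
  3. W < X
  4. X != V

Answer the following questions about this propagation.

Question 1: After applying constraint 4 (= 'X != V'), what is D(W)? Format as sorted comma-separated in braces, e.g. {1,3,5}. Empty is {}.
Answer: {3,4}

Derivation:
Constraint 1 (X + W = Z) on D(X)={3,5,8} D(W)={3,4,5,7} D(Z)={6,7,8}: X {3,5,8}->{3,5}; W {3,4,5,7}->{3,4,5}
Constraint 2 (X < V) on D(X)={3,5} D(V)={3,5,7}: V {3,5,7}->{5,7}
Constraint 3 (W < X) on D(W)={3,4,5} D(X)={3,5}: W {3,4,5}->{3,4}; X {3,5}->{5}
Constraint 4 (X != V) on D(X)={5} D(V)={5,7}: V {5,7}->{7}
So after constraint 4: D(W) = {3,4}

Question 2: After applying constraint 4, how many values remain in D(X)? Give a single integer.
Constraint 1 (X + W = Z) on D(X)={3,5,8} D(W)={3,4,5,7} D(Z)={6,7,8}: X {3,5,8}->{3,5}; W {3,4,5,7}->{3,4,5}
Constraint 2 (X < V) on D(X)={3,5} D(V)={3,5,7}: V {3,5,7}->{5,7}
Constraint 3 (W < X) on D(W)={3,4,5} D(X)={3,5}: W {3,4,5}->{3,4}; X {3,5}->{5}
Constraint 4 (X != V) on D(X)={5} D(V)={5,7}: V {5,7}->{7}
So after constraint 4: D(X)={5}, size = 1

Answer: 1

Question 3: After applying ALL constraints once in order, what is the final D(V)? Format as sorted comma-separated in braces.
Constraint 1 (X + W = Z) on D(X)={3,5,8} D(W)={3,4,5,7} D(Z)={6,7,8}: X {3,5,8}->{3,5}; W {3,4,5,7}->{3,4,5}
Constraint 2 (X < V) on D(X)={3,5} D(V)={3,5,7}: V {3,5,7}->{5,7}
Constraint 3 (W < X) on D(W)={3,4,5} D(X)={3,5}: W {3,4,5}->{3,4}; X {3,5}->{5}
Constraint 4 (X != V) on D(X)={5} D(V)={5,7}: V {5,7}->{7}
So after all 4 constraints: D(V) = {7}

Answer: {7}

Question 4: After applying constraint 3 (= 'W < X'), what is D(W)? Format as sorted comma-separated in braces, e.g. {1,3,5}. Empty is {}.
Constraint 1 (X + W = Z) on D(X)={3,5,8} D(W)={3,4,5,7} D(Z)={6,7,8}: X {3,5,8}->{3,5}; W {3,4,5,7}->{3,4,5}
Constraint 2 (X < V) on D(X)={3,5} D(V)={3,5,7}: V {3,5,7}->{5,7}
Constraint 3 (W < X) on D(W)={3,4,5} D(X)={3,5}: W {3,4,5}->{3,4}; X {3,5}->{5}
So after constraint 3: D(W) = {3,4}

Answer: {3,4}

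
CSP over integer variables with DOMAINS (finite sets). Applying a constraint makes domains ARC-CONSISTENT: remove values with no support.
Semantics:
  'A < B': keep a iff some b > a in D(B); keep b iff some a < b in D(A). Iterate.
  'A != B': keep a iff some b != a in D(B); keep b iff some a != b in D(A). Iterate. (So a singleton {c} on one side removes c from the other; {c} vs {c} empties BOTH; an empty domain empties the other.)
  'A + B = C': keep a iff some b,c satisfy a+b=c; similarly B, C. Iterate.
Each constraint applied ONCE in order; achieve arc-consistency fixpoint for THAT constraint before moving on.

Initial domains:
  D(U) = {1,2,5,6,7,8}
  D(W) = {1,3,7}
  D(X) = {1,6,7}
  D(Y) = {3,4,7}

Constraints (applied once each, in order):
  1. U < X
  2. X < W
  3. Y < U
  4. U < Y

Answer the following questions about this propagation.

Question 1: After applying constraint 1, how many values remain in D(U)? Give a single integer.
Answer: 4

Derivation:
Constraint 1 (U < X) on D(U)={1,2,5,6,7,8} D(X)={1,6,7}: U {1,2,5,6,7,8}->{1,2,5,6}; X {1,6,7}->{6,7}
So after constraint 1: D(U)={1,2,5,6}, size = 4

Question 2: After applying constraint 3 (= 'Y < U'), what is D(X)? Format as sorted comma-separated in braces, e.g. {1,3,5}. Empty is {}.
Constraint 1 (U < X) on D(U)={1,2,5,6,7,8} D(X)={1,6,7}: U {1,2,5,6,7,8}->{1,2,5,6}; X {1,6,7}->{6,7}
Constraint 2 (X < W) on D(X)={6,7} D(W)={1,3,7}: X {6,7}->{6}; W {1,3,7}->{7}
Constraint 3 (Y < U) on D(Y)={3,4,7} D(U)={1,2,5,6}: Y {3,4,7}->{3,4}; U {1,2,5,6}->{5,6}
So after constraint 3: D(X) = {6}

Answer: {6}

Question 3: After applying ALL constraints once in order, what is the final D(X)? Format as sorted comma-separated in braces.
Answer: {6}

Derivation:
Constraint 1 (U < X) on D(U)={1,2,5,6,7,8} D(X)={1,6,7}: U {1,2,5,6,7,8}->{1,2,5,6}; X {1,6,7}->{6,7}
Constraint 2 (X < W) on D(X)={6,7} D(W)={1,3,7}: X {6,7}->{6}; W {1,3,7}->{7}
Constraint 3 (Y < U) on D(Y)={3,4,7} D(U)={1,2,5,6}: Y {3,4,7}->{3,4}; U {1,2,5,6}->{5,6}
Constraint 4 (U < Y) on D(U)={5,6} D(Y)={3,4}: U {5,6}->{}; Y {3,4}->{}
So after all 4 constraints: D(X) = {6}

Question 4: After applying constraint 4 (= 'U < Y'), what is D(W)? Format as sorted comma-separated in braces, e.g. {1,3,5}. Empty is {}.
Constraint 1 (U < X) on D(U)={1,2,5,6,7,8} D(X)={1,6,7}: U {1,2,5,6,7,8}->{1,2,5,6}; X {1,6,7}->{6,7}
Constraint 2 (X < W) on D(X)={6,7} D(W)={1,3,7}: X {6,7}->{6}; W {1,3,7}->{7}
Constraint 3 (Y < U) on D(Y)={3,4,7} D(U)={1,2,5,6}: Y {3,4,7}->{3,4}; U {1,2,5,6}->{5,6}
Constraint 4 (U < Y) on D(U)={5,6} D(Y)={3,4}: U {5,6}->{}; Y {3,4}->{}
So after constraint 4: D(W) = {7}

Answer: {7}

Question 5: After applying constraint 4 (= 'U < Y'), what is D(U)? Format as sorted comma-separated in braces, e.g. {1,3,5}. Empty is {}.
Constraint 1 (U < X) on D(U)={1,2,5,6,7,8} D(X)={1,6,7}: U {1,2,5,6,7,8}->{1,2,5,6}; X {1,6,7}->{6,7}
Constraint 2 (X < W) on D(X)={6,7} D(W)={1,3,7}: X {6,7}->{6}; W {1,3,7}->{7}
Constraint 3 (Y < U) on D(Y)={3,4,7} D(U)={1,2,5,6}: Y {3,4,7}->{3,4}; U {1,2,5,6}->{5,6}
Constraint 4 (U < Y) on D(U)={5,6} D(Y)={3,4}: U {5,6}->{}; Y {3,4}->{}
So after constraint 4: D(U) = {}

Answer: {}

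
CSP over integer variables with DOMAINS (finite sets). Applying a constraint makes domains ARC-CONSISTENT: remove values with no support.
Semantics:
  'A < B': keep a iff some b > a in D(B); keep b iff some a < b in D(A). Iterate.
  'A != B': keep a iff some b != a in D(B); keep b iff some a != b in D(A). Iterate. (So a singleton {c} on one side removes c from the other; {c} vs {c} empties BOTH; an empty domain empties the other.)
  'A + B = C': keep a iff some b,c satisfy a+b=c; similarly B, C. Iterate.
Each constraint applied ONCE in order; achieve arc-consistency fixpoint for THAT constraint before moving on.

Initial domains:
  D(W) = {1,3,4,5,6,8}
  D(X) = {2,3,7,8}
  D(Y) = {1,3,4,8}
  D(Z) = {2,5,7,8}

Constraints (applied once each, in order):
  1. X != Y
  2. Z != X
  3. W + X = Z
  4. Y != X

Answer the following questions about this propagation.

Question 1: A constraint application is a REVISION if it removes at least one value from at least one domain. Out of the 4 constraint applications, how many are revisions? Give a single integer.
Answer: 1

Derivation:
Constraint 1 (X != Y) on D(X)={2,3,7,8} D(Y)={1,3,4,8}: no change => not a revision
Constraint 2 (Z != X) on D(Z)={2,5,7,8} D(X)={2,3,7,8}: no change => not a revision
Constraint 3 (W + X = Z) on D(W)={1,3,4,5,6,8} D(X)={2,3,7,8} D(Z)={2,5,7,8}: W {1,3,4,5,6,8}->{1,3,4,5,6}; X {2,3,7,8}->{2,3,7}; Z {2,5,7,8}->{5,7,8} => REVISION
Constraint 4 (Y != X) on D(Y)={1,3,4,8} D(X)={2,3,7}: no change => not a revision
Total revisions = 1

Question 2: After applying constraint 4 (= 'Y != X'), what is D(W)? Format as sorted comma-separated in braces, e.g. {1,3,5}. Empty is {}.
Constraint 1 (X != Y) on D(X)={2,3,7,8} D(Y)={1,3,4,8}: no change
Constraint 2 (Z != X) on D(Z)={2,5,7,8} D(X)={2,3,7,8}: no change
Constraint 3 (W + X = Z) on D(W)={1,3,4,5,6,8} D(X)={2,3,7,8} D(Z)={2,5,7,8}: W {1,3,4,5,6,8}->{1,3,4,5,6}; X {2,3,7,8}->{2,3,7}; Z {2,5,7,8}->{5,7,8}
Constraint 4 (Y != X) on D(Y)={1,3,4,8} D(X)={2,3,7}: no change
So after constraint 4: D(W) = {1,3,4,5,6}

Answer: {1,3,4,5,6}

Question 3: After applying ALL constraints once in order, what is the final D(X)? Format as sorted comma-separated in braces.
Answer: {2,3,7}

Derivation:
Constraint 1 (X != Y) on D(X)={2,3,7,8} D(Y)={1,3,4,8}: no change
Constraint 2 (Z != X) on D(Z)={2,5,7,8} D(X)={2,3,7,8}: no change
Constraint 3 (W + X = Z) on D(W)={1,3,4,5,6,8} D(X)={2,3,7,8} D(Z)={2,5,7,8}: W {1,3,4,5,6,8}->{1,3,4,5,6}; X {2,3,7,8}->{2,3,7}; Z {2,5,7,8}->{5,7,8}
Constraint 4 (Y != X) on D(Y)={1,3,4,8} D(X)={2,3,7}: no change
So after all 4 constraints: D(X) = {2,3,7}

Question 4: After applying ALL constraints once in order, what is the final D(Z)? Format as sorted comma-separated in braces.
Constraint 1 (X != Y) on D(X)={2,3,7,8} D(Y)={1,3,4,8}: no change
Constraint 2 (Z != X) on D(Z)={2,5,7,8} D(X)={2,3,7,8}: no change
Constraint 3 (W + X = Z) on D(W)={1,3,4,5,6,8} D(X)={2,3,7,8} D(Z)={2,5,7,8}: W {1,3,4,5,6,8}->{1,3,4,5,6}; X {2,3,7,8}->{2,3,7}; Z {2,5,7,8}->{5,7,8}
Constraint 4 (Y != X) on D(Y)={1,3,4,8} D(X)={2,3,7}: no change
So after all 4 constraints: D(Z) = {5,7,8}

Answer: {5,7,8}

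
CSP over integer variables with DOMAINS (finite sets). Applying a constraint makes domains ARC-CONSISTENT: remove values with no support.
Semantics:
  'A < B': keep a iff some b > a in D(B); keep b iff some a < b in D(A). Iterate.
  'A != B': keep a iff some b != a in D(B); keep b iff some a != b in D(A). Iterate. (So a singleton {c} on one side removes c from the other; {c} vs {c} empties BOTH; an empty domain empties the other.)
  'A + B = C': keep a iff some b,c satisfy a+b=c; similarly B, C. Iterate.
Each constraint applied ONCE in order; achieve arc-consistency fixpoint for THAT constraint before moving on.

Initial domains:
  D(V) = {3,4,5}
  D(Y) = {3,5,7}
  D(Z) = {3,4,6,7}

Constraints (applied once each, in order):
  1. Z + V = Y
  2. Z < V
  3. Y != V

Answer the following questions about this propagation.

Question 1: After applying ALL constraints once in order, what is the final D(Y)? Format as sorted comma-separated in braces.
Constraint 1 (Z + V = Y) on D(Z)={3,4,6,7} D(V)={3,4,5} D(Y)={3,5,7}: Z {3,4,6,7}->{3,4}; V {3,4,5}->{3,4}; Y {3,5,7}->{7}
Constraint 2 (Z < V) on D(Z)={3,4} D(V)={3,4}: Z {3,4}->{3}; V {3,4}->{4}
Constraint 3 (Y != V) on D(Y)={7} D(V)={4}: no change
So after all 3 constraints: D(Y) = {7}

Answer: {7}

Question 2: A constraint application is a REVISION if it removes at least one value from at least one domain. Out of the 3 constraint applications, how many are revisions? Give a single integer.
Constraint 1 (Z + V = Y) on D(Z)={3,4,6,7} D(V)={3,4,5} D(Y)={3,5,7}: Z {3,4,6,7}->{3,4}; V {3,4,5}->{3,4}; Y {3,5,7}->{7} => REVISION
Constraint 2 (Z < V) on D(Z)={3,4} D(V)={3,4}: Z {3,4}->{3}; V {3,4}->{4} => REVISION
Constraint 3 (Y != V) on D(Y)={7} D(V)={4}: no change => not a revision
Total revisions = 2

Answer: 2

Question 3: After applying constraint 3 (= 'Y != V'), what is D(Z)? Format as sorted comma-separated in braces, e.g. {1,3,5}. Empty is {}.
Answer: {3}

Derivation:
Constraint 1 (Z + V = Y) on D(Z)={3,4,6,7} D(V)={3,4,5} D(Y)={3,5,7}: Z {3,4,6,7}->{3,4}; V {3,4,5}->{3,4}; Y {3,5,7}->{7}
Constraint 2 (Z < V) on D(Z)={3,4} D(V)={3,4}: Z {3,4}->{3}; V {3,4}->{4}
Constraint 3 (Y != V) on D(Y)={7} D(V)={4}: no change
So after constraint 3: D(Z) = {3}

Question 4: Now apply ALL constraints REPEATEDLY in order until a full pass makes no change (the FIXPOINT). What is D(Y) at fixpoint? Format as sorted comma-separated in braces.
Answer: {7}

Derivation:
pass 0 (initial): D(Y)={3,5,7}
pass 1: V {3,4,5}->{4}; Y {3,5,7}->{7}; Z {3,4,6,7}->{3}
pass 2: no change
Fixpoint after 2 passes: D(Y) = {7}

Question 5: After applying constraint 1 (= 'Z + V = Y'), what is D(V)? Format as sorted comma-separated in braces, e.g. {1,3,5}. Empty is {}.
Answer: {3,4}

Derivation:
Constraint 1 (Z + V = Y) on D(Z)={3,4,6,7} D(V)={3,4,5} D(Y)={3,5,7}: Z {3,4,6,7}->{3,4}; V {3,4,5}->{3,4}; Y {3,5,7}->{7}
So after constraint 1: D(V) = {3,4}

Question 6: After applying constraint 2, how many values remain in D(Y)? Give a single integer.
Answer: 1

Derivation:
Constraint 1 (Z + V = Y) on D(Z)={3,4,6,7} D(V)={3,4,5} D(Y)={3,5,7}: Z {3,4,6,7}->{3,4}; V {3,4,5}->{3,4}; Y {3,5,7}->{7}
Constraint 2 (Z < V) on D(Z)={3,4} D(V)={3,4}: Z {3,4}->{3}; V {3,4}->{4}
So after constraint 2: D(Y)={7}, size = 1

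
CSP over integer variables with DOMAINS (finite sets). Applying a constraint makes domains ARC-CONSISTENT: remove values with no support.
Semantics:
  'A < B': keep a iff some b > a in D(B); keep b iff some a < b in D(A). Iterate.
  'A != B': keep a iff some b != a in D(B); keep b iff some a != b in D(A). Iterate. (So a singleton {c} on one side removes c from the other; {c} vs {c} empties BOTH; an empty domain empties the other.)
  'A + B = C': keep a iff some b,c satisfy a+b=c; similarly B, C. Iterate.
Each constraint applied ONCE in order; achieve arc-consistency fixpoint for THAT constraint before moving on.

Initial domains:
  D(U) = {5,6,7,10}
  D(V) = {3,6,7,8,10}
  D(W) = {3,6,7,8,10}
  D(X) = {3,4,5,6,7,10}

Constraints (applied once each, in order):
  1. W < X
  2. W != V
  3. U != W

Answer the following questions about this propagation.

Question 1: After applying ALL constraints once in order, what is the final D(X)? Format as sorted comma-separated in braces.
Answer: {4,5,6,7,10}

Derivation:
Constraint 1 (W < X) on D(W)={3,6,7,8,10} D(X)={3,4,5,6,7,10}: W {3,6,7,8,10}->{3,6,7,8}; X {3,4,5,6,7,10}->{4,5,6,7,10}
Constraint 2 (W != V) on D(W)={3,6,7,8} D(V)={3,6,7,8,10}: no change
Constraint 3 (U != W) on D(U)={5,6,7,10} D(W)={3,6,7,8}: no change
So after all 3 constraints: D(X) = {4,5,6,7,10}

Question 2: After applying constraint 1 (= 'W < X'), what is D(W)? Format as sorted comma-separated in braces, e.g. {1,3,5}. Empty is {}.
Answer: {3,6,7,8}

Derivation:
Constraint 1 (W < X) on D(W)={3,6,7,8,10} D(X)={3,4,5,6,7,10}: W {3,6,7,8,10}->{3,6,7,8}; X {3,4,5,6,7,10}->{4,5,6,7,10}
So after constraint 1: D(W) = {3,6,7,8}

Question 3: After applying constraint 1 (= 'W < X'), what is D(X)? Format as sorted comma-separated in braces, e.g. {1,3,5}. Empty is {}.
Constraint 1 (W < X) on D(W)={3,6,7,8,10} D(X)={3,4,5,6,7,10}: W {3,6,7,8,10}->{3,6,7,8}; X {3,4,5,6,7,10}->{4,5,6,7,10}
So after constraint 1: D(X) = {4,5,6,7,10}

Answer: {4,5,6,7,10}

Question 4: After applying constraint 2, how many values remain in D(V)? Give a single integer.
Constraint 1 (W < X) on D(W)={3,6,7,8,10} D(X)={3,4,5,6,7,10}: W {3,6,7,8,10}->{3,6,7,8}; X {3,4,5,6,7,10}->{4,5,6,7,10}
Constraint 2 (W != V) on D(W)={3,6,7,8} D(V)={3,6,7,8,10}: no change
So after constraint 2: D(V)={3,6,7,8,10}, size = 5

Answer: 5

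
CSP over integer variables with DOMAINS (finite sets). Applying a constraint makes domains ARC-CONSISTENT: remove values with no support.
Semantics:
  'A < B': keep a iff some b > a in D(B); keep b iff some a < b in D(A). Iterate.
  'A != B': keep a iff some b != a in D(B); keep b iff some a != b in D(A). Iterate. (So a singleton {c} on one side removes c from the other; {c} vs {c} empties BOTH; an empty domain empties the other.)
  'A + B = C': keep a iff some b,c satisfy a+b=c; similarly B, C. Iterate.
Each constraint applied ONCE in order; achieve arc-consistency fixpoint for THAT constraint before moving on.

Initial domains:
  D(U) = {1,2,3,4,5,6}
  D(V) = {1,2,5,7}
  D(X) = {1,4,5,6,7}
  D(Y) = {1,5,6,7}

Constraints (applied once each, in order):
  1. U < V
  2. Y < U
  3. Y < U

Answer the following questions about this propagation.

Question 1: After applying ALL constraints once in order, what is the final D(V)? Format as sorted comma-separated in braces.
Constraint 1 (U < V) on D(U)={1,2,3,4,5,6} D(V)={1,2,5,7}: V {1,2,5,7}->{2,5,7}
Constraint 2 (Y < U) on D(Y)={1,5,6,7} D(U)={1,2,3,4,5,6}: Y {1,5,6,7}->{1,5}; U {1,2,3,4,5,6}->{2,3,4,5,6}
Constraint 3 (Y < U) on D(Y)={1,5} D(U)={2,3,4,5,6}: no change
So after all 3 constraints: D(V) = {2,5,7}

Answer: {2,5,7}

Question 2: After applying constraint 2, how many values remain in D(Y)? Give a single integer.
Constraint 1 (U < V) on D(U)={1,2,3,4,5,6} D(V)={1,2,5,7}: V {1,2,5,7}->{2,5,7}
Constraint 2 (Y < U) on D(Y)={1,5,6,7} D(U)={1,2,3,4,5,6}: Y {1,5,6,7}->{1,5}; U {1,2,3,4,5,6}->{2,3,4,5,6}
So after constraint 2: D(Y)={1,5}, size = 2

Answer: 2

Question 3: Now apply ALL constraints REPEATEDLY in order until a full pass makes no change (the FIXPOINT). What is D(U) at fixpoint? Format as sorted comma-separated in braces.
pass 0 (initial): D(U)={1,2,3,4,5,6}
pass 1: U {1,2,3,4,5,6}->{2,3,4,5,6}; V {1,2,5,7}->{2,5,7}; Y {1,5,6,7}->{1,5}
pass 2: V {2,5,7}->{5,7}
pass 3: no change
Fixpoint after 3 passes: D(U) = {2,3,4,5,6}

Answer: {2,3,4,5,6}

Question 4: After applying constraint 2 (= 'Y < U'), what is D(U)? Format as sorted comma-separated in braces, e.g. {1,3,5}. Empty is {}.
Answer: {2,3,4,5,6}

Derivation:
Constraint 1 (U < V) on D(U)={1,2,3,4,5,6} D(V)={1,2,5,7}: V {1,2,5,7}->{2,5,7}
Constraint 2 (Y < U) on D(Y)={1,5,6,7} D(U)={1,2,3,4,5,6}: Y {1,5,6,7}->{1,5}; U {1,2,3,4,5,6}->{2,3,4,5,6}
So after constraint 2: D(U) = {2,3,4,5,6}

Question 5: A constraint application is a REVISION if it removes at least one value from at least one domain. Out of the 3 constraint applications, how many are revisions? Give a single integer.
Constraint 1 (U < V) on D(U)={1,2,3,4,5,6} D(V)={1,2,5,7}: V {1,2,5,7}->{2,5,7} => REVISION
Constraint 2 (Y < U) on D(Y)={1,5,6,7} D(U)={1,2,3,4,5,6}: Y {1,5,6,7}->{1,5}; U {1,2,3,4,5,6}->{2,3,4,5,6} => REVISION
Constraint 3 (Y < U) on D(Y)={1,5} D(U)={2,3,4,5,6}: no change => not a revision
Total revisions = 2

Answer: 2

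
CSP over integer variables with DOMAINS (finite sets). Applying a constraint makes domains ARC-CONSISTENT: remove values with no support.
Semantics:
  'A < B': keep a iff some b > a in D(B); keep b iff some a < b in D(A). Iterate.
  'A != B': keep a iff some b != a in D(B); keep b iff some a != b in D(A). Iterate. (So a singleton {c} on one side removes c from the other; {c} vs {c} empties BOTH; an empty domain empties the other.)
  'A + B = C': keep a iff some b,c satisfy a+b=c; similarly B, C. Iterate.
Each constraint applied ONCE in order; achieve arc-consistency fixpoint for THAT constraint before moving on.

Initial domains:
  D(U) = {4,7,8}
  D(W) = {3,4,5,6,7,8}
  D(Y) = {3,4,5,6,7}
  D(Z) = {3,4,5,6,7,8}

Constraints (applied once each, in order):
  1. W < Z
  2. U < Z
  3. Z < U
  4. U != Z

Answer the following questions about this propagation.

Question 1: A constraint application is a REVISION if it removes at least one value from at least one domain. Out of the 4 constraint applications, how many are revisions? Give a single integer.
Constraint 1 (W < Z) on D(W)={3,4,5,6,7,8} D(Z)={3,4,5,6,7,8}: W {3,4,5,6,7,8}->{3,4,5,6,7}; Z {3,4,5,6,7,8}->{4,5,6,7,8} => REVISION
Constraint 2 (U < Z) on D(U)={4,7,8} D(Z)={4,5,6,7,8}: U {4,7,8}->{4,7}; Z {4,5,6,7,8}->{5,6,7,8} => REVISION
Constraint 3 (Z < U) on D(Z)={5,6,7,8} D(U)={4,7}: Z {5,6,7,8}->{5,6}; U {4,7}->{7} => REVISION
Constraint 4 (U != Z) on D(U)={7} D(Z)={5,6}: no change => not a revision
Total revisions = 3

Answer: 3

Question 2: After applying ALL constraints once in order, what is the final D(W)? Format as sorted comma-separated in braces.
Answer: {3,4,5,6,7}

Derivation:
Constraint 1 (W < Z) on D(W)={3,4,5,6,7,8} D(Z)={3,4,5,6,7,8}: W {3,4,5,6,7,8}->{3,4,5,6,7}; Z {3,4,5,6,7,8}->{4,5,6,7,8}
Constraint 2 (U < Z) on D(U)={4,7,8} D(Z)={4,5,6,7,8}: U {4,7,8}->{4,7}; Z {4,5,6,7,8}->{5,6,7,8}
Constraint 3 (Z < U) on D(Z)={5,6,7,8} D(U)={4,7}: Z {5,6,7,8}->{5,6}; U {4,7}->{7}
Constraint 4 (U != Z) on D(U)={7} D(Z)={5,6}: no change
So after all 4 constraints: D(W) = {3,4,5,6,7}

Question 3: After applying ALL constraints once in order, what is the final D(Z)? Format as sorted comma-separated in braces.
Constraint 1 (W < Z) on D(W)={3,4,5,6,7,8} D(Z)={3,4,5,6,7,8}: W {3,4,5,6,7,8}->{3,4,5,6,7}; Z {3,4,5,6,7,8}->{4,5,6,7,8}
Constraint 2 (U < Z) on D(U)={4,7,8} D(Z)={4,5,6,7,8}: U {4,7,8}->{4,7}; Z {4,5,6,7,8}->{5,6,7,8}
Constraint 3 (Z < U) on D(Z)={5,6,7,8} D(U)={4,7}: Z {5,6,7,8}->{5,6}; U {4,7}->{7}
Constraint 4 (U != Z) on D(U)={7} D(Z)={5,6}: no change
So after all 4 constraints: D(Z) = {5,6}

Answer: {5,6}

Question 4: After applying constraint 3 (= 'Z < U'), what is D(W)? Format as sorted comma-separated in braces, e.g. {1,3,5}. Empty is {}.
Answer: {3,4,5,6,7}

Derivation:
Constraint 1 (W < Z) on D(W)={3,4,5,6,7,8} D(Z)={3,4,5,6,7,8}: W {3,4,5,6,7,8}->{3,4,5,6,7}; Z {3,4,5,6,7,8}->{4,5,6,7,8}
Constraint 2 (U < Z) on D(U)={4,7,8} D(Z)={4,5,6,7,8}: U {4,7,8}->{4,7}; Z {4,5,6,7,8}->{5,6,7,8}
Constraint 3 (Z < U) on D(Z)={5,6,7,8} D(U)={4,7}: Z {5,6,7,8}->{5,6}; U {4,7}->{7}
So after constraint 3: D(W) = {3,4,5,6,7}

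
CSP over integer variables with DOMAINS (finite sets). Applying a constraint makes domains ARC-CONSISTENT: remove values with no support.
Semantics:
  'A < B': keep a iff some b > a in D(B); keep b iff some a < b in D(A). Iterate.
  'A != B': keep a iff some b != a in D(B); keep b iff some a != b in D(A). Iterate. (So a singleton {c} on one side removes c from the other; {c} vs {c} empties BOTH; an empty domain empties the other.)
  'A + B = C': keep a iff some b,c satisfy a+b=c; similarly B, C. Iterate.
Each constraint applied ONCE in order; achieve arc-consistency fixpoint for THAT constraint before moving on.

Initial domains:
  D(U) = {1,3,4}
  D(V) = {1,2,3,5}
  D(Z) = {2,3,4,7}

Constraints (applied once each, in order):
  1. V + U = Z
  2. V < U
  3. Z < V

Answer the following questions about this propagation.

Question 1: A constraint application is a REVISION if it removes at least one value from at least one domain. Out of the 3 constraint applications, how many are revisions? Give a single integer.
Constraint 1 (V + U = Z) on D(V)={1,2,3,5} D(U)={1,3,4} D(Z)={2,3,4,7}: V {1,2,3,5}->{1,2,3} => REVISION
Constraint 2 (V < U) on D(V)={1,2,3} D(U)={1,3,4}: U {1,3,4}->{3,4} => REVISION
Constraint 3 (Z < V) on D(Z)={2,3,4,7} D(V)={1,2,3}: Z {2,3,4,7}->{2}; V {1,2,3}->{3} => REVISION
Total revisions = 3

Answer: 3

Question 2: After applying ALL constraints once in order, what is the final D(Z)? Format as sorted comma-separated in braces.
Answer: {2}

Derivation:
Constraint 1 (V + U = Z) on D(V)={1,2,3,5} D(U)={1,3,4} D(Z)={2,3,4,7}: V {1,2,3,5}->{1,2,3}
Constraint 2 (V < U) on D(V)={1,2,3} D(U)={1,3,4}: U {1,3,4}->{3,4}
Constraint 3 (Z < V) on D(Z)={2,3,4,7} D(V)={1,2,3}: Z {2,3,4,7}->{2}; V {1,2,3}->{3}
So after all 3 constraints: D(Z) = {2}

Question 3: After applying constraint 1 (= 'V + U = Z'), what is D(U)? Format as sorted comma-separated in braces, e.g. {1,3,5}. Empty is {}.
Constraint 1 (V + U = Z) on D(V)={1,2,3,5} D(U)={1,3,4} D(Z)={2,3,4,7}: V {1,2,3,5}->{1,2,3}
So after constraint 1: D(U) = {1,3,4}

Answer: {1,3,4}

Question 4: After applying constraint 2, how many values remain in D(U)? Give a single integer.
Answer: 2

Derivation:
Constraint 1 (V + U = Z) on D(V)={1,2,3,5} D(U)={1,3,4} D(Z)={2,3,4,7}: V {1,2,3,5}->{1,2,3}
Constraint 2 (V < U) on D(V)={1,2,3} D(U)={1,3,4}: U {1,3,4}->{3,4}
So after constraint 2: D(U)={3,4}, size = 2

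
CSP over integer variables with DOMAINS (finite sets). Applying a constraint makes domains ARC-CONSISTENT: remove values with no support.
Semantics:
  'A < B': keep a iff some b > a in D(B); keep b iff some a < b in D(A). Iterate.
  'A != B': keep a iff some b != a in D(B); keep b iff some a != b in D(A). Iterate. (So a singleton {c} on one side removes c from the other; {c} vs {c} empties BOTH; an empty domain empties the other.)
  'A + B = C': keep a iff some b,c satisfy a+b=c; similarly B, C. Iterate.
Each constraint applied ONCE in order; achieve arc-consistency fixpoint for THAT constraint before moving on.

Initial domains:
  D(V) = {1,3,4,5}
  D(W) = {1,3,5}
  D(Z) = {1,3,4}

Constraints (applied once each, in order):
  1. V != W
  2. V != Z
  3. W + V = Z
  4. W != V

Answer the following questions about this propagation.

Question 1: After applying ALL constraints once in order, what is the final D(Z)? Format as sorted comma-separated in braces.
Constraint 1 (V != W) on D(V)={1,3,4,5} D(W)={1,3,5}: no change
Constraint 2 (V != Z) on D(V)={1,3,4,5} D(Z)={1,3,4}: no change
Constraint 3 (W + V = Z) on D(W)={1,3,5} D(V)={1,3,4,5} D(Z)={1,3,4}: W {1,3,5}->{1,3}; V {1,3,4,5}->{1,3}; Z {1,3,4}->{4}
Constraint 4 (W != V) on D(W)={1,3} D(V)={1,3}: no change
So after all 4 constraints: D(Z) = {4}

Answer: {4}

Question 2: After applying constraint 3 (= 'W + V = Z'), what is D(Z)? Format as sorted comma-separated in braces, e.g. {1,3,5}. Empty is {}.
Constraint 1 (V != W) on D(V)={1,3,4,5} D(W)={1,3,5}: no change
Constraint 2 (V != Z) on D(V)={1,3,4,5} D(Z)={1,3,4}: no change
Constraint 3 (W + V = Z) on D(W)={1,3,5} D(V)={1,3,4,5} D(Z)={1,3,4}: W {1,3,5}->{1,3}; V {1,3,4,5}->{1,3}; Z {1,3,4}->{4}
So after constraint 3: D(Z) = {4}

Answer: {4}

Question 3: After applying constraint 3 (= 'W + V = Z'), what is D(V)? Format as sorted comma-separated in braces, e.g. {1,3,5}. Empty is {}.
Constraint 1 (V != W) on D(V)={1,3,4,5} D(W)={1,3,5}: no change
Constraint 2 (V != Z) on D(V)={1,3,4,5} D(Z)={1,3,4}: no change
Constraint 3 (W + V = Z) on D(W)={1,3,5} D(V)={1,3,4,5} D(Z)={1,3,4}: W {1,3,5}->{1,3}; V {1,3,4,5}->{1,3}; Z {1,3,4}->{4}
So after constraint 3: D(V) = {1,3}

Answer: {1,3}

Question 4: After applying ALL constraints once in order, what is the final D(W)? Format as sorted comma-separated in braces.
Answer: {1,3}

Derivation:
Constraint 1 (V != W) on D(V)={1,3,4,5} D(W)={1,3,5}: no change
Constraint 2 (V != Z) on D(V)={1,3,4,5} D(Z)={1,3,4}: no change
Constraint 3 (W + V = Z) on D(W)={1,3,5} D(V)={1,3,4,5} D(Z)={1,3,4}: W {1,3,5}->{1,3}; V {1,3,4,5}->{1,3}; Z {1,3,4}->{4}
Constraint 4 (W != V) on D(W)={1,3} D(V)={1,3}: no change
So after all 4 constraints: D(W) = {1,3}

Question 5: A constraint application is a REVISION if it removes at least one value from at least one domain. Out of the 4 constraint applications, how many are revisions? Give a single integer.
Answer: 1

Derivation:
Constraint 1 (V != W) on D(V)={1,3,4,5} D(W)={1,3,5}: no change => not a revision
Constraint 2 (V != Z) on D(V)={1,3,4,5} D(Z)={1,3,4}: no change => not a revision
Constraint 3 (W + V = Z) on D(W)={1,3,5} D(V)={1,3,4,5} D(Z)={1,3,4}: W {1,3,5}->{1,3}; V {1,3,4,5}->{1,3}; Z {1,3,4}->{4} => REVISION
Constraint 4 (W != V) on D(W)={1,3} D(V)={1,3}: no change => not a revision
Total revisions = 1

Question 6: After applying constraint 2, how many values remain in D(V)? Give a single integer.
Constraint 1 (V != W) on D(V)={1,3,4,5} D(W)={1,3,5}: no change
Constraint 2 (V != Z) on D(V)={1,3,4,5} D(Z)={1,3,4}: no change
So after constraint 2: D(V)={1,3,4,5}, size = 4

Answer: 4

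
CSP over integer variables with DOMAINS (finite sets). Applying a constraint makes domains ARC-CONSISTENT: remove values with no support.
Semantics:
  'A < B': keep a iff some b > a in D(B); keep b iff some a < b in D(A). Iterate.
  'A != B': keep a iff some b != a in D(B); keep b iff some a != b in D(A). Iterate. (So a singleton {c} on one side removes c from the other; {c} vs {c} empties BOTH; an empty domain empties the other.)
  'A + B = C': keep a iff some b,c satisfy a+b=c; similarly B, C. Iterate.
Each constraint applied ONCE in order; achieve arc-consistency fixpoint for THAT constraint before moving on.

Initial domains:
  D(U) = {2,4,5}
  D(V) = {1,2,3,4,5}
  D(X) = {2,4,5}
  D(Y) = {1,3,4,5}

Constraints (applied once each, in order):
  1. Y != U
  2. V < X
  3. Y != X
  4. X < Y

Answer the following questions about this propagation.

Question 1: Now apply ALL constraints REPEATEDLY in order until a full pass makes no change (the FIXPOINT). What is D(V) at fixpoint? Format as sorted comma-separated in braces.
pass 0 (initial): D(V)={1,2,3,4,5}
pass 1: V {1,2,3,4,5}->{1,2,3,4}; X {2,4,5}->{2,4}; Y {1,3,4,5}->{3,4,5}
pass 2: V {1,2,3,4}->{1,2,3}
pass 3: no change
Fixpoint after 3 passes: D(V) = {1,2,3}

Answer: {1,2,3}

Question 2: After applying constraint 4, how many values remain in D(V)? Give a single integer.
Constraint 1 (Y != U) on D(Y)={1,3,4,5} D(U)={2,4,5}: no change
Constraint 2 (V < X) on D(V)={1,2,3,4,5} D(X)={2,4,5}: V {1,2,3,4,5}->{1,2,3,4}
Constraint 3 (Y != X) on D(Y)={1,3,4,5} D(X)={2,4,5}: no change
Constraint 4 (X < Y) on D(X)={2,4,5} D(Y)={1,3,4,5}: X {2,4,5}->{2,4}; Y {1,3,4,5}->{3,4,5}
So after constraint 4: D(V)={1,2,3,4}, size = 4

Answer: 4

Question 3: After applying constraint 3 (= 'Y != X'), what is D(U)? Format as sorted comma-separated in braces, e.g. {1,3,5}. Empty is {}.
Answer: {2,4,5}

Derivation:
Constraint 1 (Y != U) on D(Y)={1,3,4,5} D(U)={2,4,5}: no change
Constraint 2 (V < X) on D(V)={1,2,3,4,5} D(X)={2,4,5}: V {1,2,3,4,5}->{1,2,3,4}
Constraint 3 (Y != X) on D(Y)={1,3,4,5} D(X)={2,4,5}: no change
So after constraint 3: D(U) = {2,4,5}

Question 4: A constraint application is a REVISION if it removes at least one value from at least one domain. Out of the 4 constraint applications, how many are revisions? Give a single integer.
Constraint 1 (Y != U) on D(Y)={1,3,4,5} D(U)={2,4,5}: no change => not a revision
Constraint 2 (V < X) on D(V)={1,2,3,4,5} D(X)={2,4,5}: V {1,2,3,4,5}->{1,2,3,4} => REVISION
Constraint 3 (Y != X) on D(Y)={1,3,4,5} D(X)={2,4,5}: no change => not a revision
Constraint 4 (X < Y) on D(X)={2,4,5} D(Y)={1,3,4,5}: X {2,4,5}->{2,4}; Y {1,3,4,5}->{3,4,5} => REVISION
Total revisions = 2

Answer: 2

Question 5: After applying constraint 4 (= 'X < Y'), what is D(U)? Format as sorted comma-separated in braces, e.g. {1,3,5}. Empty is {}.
Answer: {2,4,5}

Derivation:
Constraint 1 (Y != U) on D(Y)={1,3,4,5} D(U)={2,4,5}: no change
Constraint 2 (V < X) on D(V)={1,2,3,4,5} D(X)={2,4,5}: V {1,2,3,4,5}->{1,2,3,4}
Constraint 3 (Y != X) on D(Y)={1,3,4,5} D(X)={2,4,5}: no change
Constraint 4 (X < Y) on D(X)={2,4,5} D(Y)={1,3,4,5}: X {2,4,5}->{2,4}; Y {1,3,4,5}->{3,4,5}
So after constraint 4: D(U) = {2,4,5}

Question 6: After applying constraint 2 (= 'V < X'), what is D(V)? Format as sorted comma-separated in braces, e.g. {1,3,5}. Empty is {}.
Answer: {1,2,3,4}

Derivation:
Constraint 1 (Y != U) on D(Y)={1,3,4,5} D(U)={2,4,5}: no change
Constraint 2 (V < X) on D(V)={1,2,3,4,5} D(X)={2,4,5}: V {1,2,3,4,5}->{1,2,3,4}
So after constraint 2: D(V) = {1,2,3,4}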